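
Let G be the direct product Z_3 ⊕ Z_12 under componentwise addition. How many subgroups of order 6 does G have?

|G| = 36 and 6 | 36, so subgroups of order 6 are possible by Lagrange.
The subgroups of order 6 are: {(0,0), (0,2), (0,4), (0,6), (0,8), (0,10)}; {(0,0), (0,6), (1,0), (1,6), (2,0), (2,6)}; {(0,0), (0,6), (1,4), (1,10), (2,2), (2,8)}; {(0,0), (0,6), (1,2), (1,8), (2,4), (2,10)}.
So G has 4 subgroups of order 6.

4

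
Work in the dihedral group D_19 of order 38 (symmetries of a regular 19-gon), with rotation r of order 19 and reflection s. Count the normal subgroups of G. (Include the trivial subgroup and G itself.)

G has 22 subgroups. Checking conjugation-invariance by order — order 1: 1/1 normal; order 2: 0/19 normal; order 19: 1/1 normal; order 38: 1/1 normal.
Total normal subgroups: 3.

3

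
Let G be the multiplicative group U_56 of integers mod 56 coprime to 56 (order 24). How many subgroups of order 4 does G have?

7

|G| = 24 and 4 | 24, so subgroups of order 4 are possible by Lagrange.
The subgroups of order 4 are: {1, 13, 15, 27}; {1, 13, 29, 41}; {1, 13, 43, 55}; {1, 15, 29, 43}; … (7 in all).
So G has 7 subgroups of order 4.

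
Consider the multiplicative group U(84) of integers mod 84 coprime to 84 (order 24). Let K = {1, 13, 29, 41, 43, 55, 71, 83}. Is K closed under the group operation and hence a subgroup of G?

Yes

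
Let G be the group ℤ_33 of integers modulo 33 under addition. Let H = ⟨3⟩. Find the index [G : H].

3

|⟨3⟩| = 11 and |G| = 33.
By Lagrange, [G : H] = |G|/|H| = 33/11 = 3.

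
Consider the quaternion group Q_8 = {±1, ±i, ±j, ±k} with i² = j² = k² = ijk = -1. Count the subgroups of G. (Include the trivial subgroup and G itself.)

|G| = 8, so by Lagrange every subgroup order divides 8. Divisors: 1, 2, 4, 8.
Subgroups by order — order 1: 1; order 2: 1; order 4: 3; order 8: 1.
Total: 1 + 1 + 3 + 1 = 6.

6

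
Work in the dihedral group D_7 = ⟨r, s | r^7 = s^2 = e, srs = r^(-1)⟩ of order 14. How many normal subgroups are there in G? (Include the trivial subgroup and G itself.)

3

G has 10 subgroups. Checking conjugation-invariance by order — order 1: 1/1 normal; order 2: 0/7 normal; order 7: 1/1 normal; order 14: 1/1 normal.
Total normal subgroups: 3.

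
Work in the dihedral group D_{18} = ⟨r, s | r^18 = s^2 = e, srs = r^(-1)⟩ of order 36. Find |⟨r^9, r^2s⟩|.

4

|⟨r^9⟩| = 2 and |⟨r^2s⟩| = 2, so |H| is a multiple of lcm(2, 2) = 2 and divides |G| = 36.
Closing under the operation: H = {e, r^9, r^2s, r^11s}, so |H| = 4.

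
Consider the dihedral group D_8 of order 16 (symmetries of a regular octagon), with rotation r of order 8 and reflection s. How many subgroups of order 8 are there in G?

|G| = 16 and 8 | 16, so subgroups of order 8 are possible by Lagrange.
The subgroups of order 8 are: {e, r, r^2, r^3, r^4, r^5, r^6, r^7}; {e, r^2, r^4, r^6, s, r^2s, r^4s, r^6s}; {e, r^2, r^4, r^6, rs, r^3s, r^5s, r^7s}.
So G has 3 subgroups of order 8.

3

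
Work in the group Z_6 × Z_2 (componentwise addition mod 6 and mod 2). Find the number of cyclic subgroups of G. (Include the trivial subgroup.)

Group the elements of G by the cyclic subgroup they generate; each cyclic subgroup of order d accounts for φ(d) elements.
Cyclic subgroups by order — order 1: 1; order 2: 3; order 3: 1; order 6: 3.
Total: 8.

8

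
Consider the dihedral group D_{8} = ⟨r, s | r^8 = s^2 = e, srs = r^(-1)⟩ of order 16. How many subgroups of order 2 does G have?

9

|G| = 16 and 2 | 16, so subgroups of order 2 are possible by Lagrange.
The subgroups of order 2 are: {e, r^2s}; {e, r^3s}; {e, r^4}; {e, r^4s}; … (9 in all).
So G has 9 subgroups of order 2.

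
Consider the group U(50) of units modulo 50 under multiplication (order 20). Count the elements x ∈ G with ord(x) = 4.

The elements of order 4 are: 7, 43.
That's 2.

2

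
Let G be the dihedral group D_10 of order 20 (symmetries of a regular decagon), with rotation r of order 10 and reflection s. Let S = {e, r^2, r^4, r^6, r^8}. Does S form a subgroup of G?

|S| = 5 divides |G| = 20, consistent with Lagrange.
S contains the identity, every element's inverse is in S, and S is closed under ·: it is a subgroup.
In fact S = ⟨r^4⟩.

Yes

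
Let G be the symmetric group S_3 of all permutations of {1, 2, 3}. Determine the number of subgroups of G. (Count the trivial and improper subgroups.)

6

|G| = 6, so by Lagrange every subgroup order divides 6. Divisors: 1, 2, 3, 6.
Subgroups by order — order 1: 1; order 2: 3; order 3: 1; order 6: 1.
Total: 1 + 3 + 1 + 1 = 6.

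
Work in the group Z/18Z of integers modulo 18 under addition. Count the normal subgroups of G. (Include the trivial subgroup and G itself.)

G is abelian, so every subgroup is normal.
G has 6 subgroups in total, hence 6 normal subgroups.

6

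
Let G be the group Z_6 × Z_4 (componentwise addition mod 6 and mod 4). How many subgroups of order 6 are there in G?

|G| = 24 and 6 | 24, so subgroups of order 6 are possible by Lagrange.
The subgroups of order 6 are: {(0,0), (0,2), (2,0), (2,2), (4,0), (4,2)}; {(0,0), (1,0), (2,0), (3,0), (4,0), (5,0)}; {(0,0), (1,2), (2,0), (3,2), (4,0), (5,2)}.
So G has 3 subgroups of order 6.

3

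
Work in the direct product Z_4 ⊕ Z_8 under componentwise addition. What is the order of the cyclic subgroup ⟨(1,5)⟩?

The order of (1,5) in Z_4 × Z_8 is lcm(ord(1) in Z_4, ord(5) in Z_8).
ord(1) = 4 and ord(5) = 8, so |⟨(1,5)⟩| = lcm(4, 8) = 8.

8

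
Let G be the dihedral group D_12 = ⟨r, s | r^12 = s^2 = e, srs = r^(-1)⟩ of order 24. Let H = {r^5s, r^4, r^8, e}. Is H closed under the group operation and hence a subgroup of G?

No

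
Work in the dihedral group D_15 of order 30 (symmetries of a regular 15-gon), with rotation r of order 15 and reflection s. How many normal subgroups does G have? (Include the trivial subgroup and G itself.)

G has 28 subgroups. Checking conjugation-invariance by order — order 1: 1/1 normal; order 2: 0/15 normal; order 3: 1/1 normal; order 5: 1/1 normal; order 6: 0/5 normal; order 10: 0/3 normal; order 15: 1/1 normal; order 30: 1/1 normal.
Total normal subgroups: 5.

5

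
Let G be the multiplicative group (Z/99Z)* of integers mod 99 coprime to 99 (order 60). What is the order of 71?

10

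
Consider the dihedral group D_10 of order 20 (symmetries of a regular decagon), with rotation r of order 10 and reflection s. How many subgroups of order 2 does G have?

11

|G| = 20 and 2 | 20, so subgroups of order 2 are possible by Lagrange.
The subgroups of order 2 are: {e, r^2s}; {e, r^3s}; {e, r^4s}; {e, r^5}; … (11 in all).
So G has 11 subgroups of order 2.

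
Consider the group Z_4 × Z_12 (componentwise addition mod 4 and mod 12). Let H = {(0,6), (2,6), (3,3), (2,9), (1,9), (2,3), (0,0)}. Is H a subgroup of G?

|H| = 7 does not divide |G| = 48, so by Lagrange H is not a subgroup.

No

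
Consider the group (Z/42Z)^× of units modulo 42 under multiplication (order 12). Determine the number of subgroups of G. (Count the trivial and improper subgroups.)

10

|G| = 12, so by Lagrange every subgroup order divides 12. Divisors: 1, 2, 3, 4, 6, 12.
Subgroups by order — order 1: 1; order 2: 3; order 3: 1; order 4: 1; order 6: 3; order 12: 1.
Total: 1 + 3 + 1 + 1 + 3 + 1 = 10.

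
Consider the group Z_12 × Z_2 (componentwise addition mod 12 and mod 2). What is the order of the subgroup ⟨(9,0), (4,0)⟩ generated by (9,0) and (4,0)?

|⟨(9,0)⟩| = 4 and |⟨(4,0)⟩| = 3, so |H| is a multiple of lcm(4, 3) = 12 and divides |G| = 24.
Closing under the operation: H = {(0,0), (1,0), (2,0), (3,0), (4,0), (5,0), (6,0), (7,0), (8,0), (9,0), (10,0), (11,0)}, so |H| = 12.

12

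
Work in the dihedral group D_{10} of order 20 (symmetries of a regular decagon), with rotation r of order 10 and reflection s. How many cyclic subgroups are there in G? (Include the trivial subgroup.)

14

Group the elements of G by the cyclic subgroup they generate; each cyclic subgroup of order d accounts for φ(d) elements.
Cyclic subgroups by order — order 1: 1; order 2: 11; order 5: 1; order 10: 1.
Total: 14.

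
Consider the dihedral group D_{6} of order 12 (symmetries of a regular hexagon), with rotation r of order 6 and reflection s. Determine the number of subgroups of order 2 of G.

7

|G| = 12 and 2 | 12, so subgroups of order 2 are possible by Lagrange.
The subgroups of order 2 are: {e, r^2s}; {e, r^3}; {e, r^3s}; {e, r^4s}; … (7 in all).
So G has 7 subgroups of order 2.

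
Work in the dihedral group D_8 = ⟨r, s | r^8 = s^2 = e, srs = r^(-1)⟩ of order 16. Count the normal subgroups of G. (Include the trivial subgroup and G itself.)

7

G has 19 subgroups. Checking conjugation-invariance by order — order 1: 1/1 normal; order 2: 1/9 normal; order 4: 1/5 normal; order 8: 3/3 normal; order 16: 1/1 normal.
Total normal subgroups: 7.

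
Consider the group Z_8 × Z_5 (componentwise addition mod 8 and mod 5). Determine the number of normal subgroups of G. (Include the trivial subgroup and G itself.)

8

G is abelian, so every subgroup is normal.
G has 8 subgroups in total, hence 8 normal subgroups.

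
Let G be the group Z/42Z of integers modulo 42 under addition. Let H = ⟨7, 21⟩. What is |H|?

|⟨7⟩| = 6 and |⟨21⟩| = 2, so |H| is a multiple of lcm(6, 2) = 6 and divides |G| = 42.
Closing under the operation: H = {0, 7, 14, 21, 28, 35}, so |H| = 6.

6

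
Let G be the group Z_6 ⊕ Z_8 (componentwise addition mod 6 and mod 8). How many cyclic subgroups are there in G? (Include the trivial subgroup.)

16

Group the elements of G by the cyclic subgroup they generate; each cyclic subgroup of order d accounts for φ(d) elements.
Cyclic subgroups by order — order 1: 1; order 2: 3; order 3: 1; order 4: 2; order 6: 3; order 8: 2; order 12: 2; order 24: 2.
Total: 16.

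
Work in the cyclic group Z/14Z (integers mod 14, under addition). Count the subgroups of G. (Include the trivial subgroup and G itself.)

4

Subgroups of the cyclic group Z/14Z correspond bijectively to divisors of 14.
Divisors of 14: 1, 2, 7, 14.
So Z/14Z has 4 subgroups.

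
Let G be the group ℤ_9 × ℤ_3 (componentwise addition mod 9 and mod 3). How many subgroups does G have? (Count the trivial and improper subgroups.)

10

|G| = 27, so by Lagrange every subgroup order divides 27. Divisors: 1, 3, 9, 27.
Subgroups by order — order 1: 1; order 3: 4; order 9: 4; order 27: 1.
Total: 1 + 4 + 4 + 1 = 10.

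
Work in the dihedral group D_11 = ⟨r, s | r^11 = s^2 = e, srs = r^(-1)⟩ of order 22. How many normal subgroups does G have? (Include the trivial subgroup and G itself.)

3

G has 14 subgroups. Checking conjugation-invariance by order — order 1: 1/1 normal; order 2: 0/11 normal; order 11: 1/1 normal; order 22: 1/1 normal.
Total normal subgroups: 3.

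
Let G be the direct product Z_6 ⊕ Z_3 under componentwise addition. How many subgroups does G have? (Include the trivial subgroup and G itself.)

12

|G| = 18, so by Lagrange every subgroup order divides 18. Divisors: 1, 2, 3, 6, 9, 18.
Subgroups by order — order 1: 1; order 2: 1; order 3: 4; order 6: 4; order 9: 1; order 18: 1.
Total: 1 + 1 + 4 + 4 + 1 + 1 = 12.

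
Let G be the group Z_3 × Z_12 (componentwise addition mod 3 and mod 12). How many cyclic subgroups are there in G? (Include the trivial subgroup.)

A cyclic subgroup of order d is generated by each of its φ(d) elements of order d, so the cyclic subgroups of order d number (#elements of order d)/φ(d).
Cyclic subgroups by order — order 1: 1; order 2: 1; order 3: 4; order 4: 1; order 6: 4; order 12: 4.
Total: 15.

15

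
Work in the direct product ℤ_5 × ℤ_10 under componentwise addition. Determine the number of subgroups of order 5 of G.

|G| = 50 and 5 | 50, so subgroups of order 5 are possible by Lagrange.
The subgroups of order 5 are: {(0,0), (0,2), (0,4), (0,6), (0,8)}; {(0,0), (1,0), (2,0), (3,0), (4,0)}; {(0,0), (1,2), (2,4), (3,6), (4,8)}; {(0,0), (1,4), (2,8), (3,2), (4,6)}; … (6 in all).
So G has 6 subgroups of order 5.

6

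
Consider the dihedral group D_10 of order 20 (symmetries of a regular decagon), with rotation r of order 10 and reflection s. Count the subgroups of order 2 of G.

|G| = 20 and 2 | 20, so subgroups of order 2 are possible by Lagrange.
The subgroups of order 2 are: {e, r^2s}; {e, r^3s}; {e, r^4s}; {e, r^5}; … (11 in all).
So G has 11 subgroups of order 2.

11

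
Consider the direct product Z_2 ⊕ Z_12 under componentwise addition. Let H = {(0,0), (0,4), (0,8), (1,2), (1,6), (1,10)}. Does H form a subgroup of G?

Yes

|H| = 6 divides |G| = 24, consistent with Lagrange.
H contains the identity, every element's inverse is in H, and H is closed under +: it is a subgroup.
In fact H = ⟨(1,2)⟩.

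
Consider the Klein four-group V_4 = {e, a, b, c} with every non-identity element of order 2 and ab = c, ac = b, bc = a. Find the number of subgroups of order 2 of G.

3

|G| = 4 and 2 | 4, so subgroups of order 2 are possible by Lagrange.
The subgroups of order 2 are: {e, a}; {e, b}; {e, c}.
So G has 3 subgroups of order 2.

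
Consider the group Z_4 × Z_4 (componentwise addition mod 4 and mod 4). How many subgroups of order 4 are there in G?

|G| = 16 and 4 | 16, so subgroups of order 4 are possible by Lagrange.
The subgroups of order 4 are: {(0,0), (0,1), (0,2), (0,3)}; {(0,0), (0,2), (2,0), (2,2)}; {(0,0), (0,2), (2,1), (2,3)}; {(0,0), (1,0), (2,0), (3,0)}; … (7 in all).
So G has 7 subgroups of order 4.

7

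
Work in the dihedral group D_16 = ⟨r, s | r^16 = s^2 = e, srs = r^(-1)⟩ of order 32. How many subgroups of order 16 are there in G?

|G| = 32 and 16 | 32, so subgroups of order 16 are possible by Lagrange.
The subgroups of order 16 are: {e, r, r^2, r^3, r^4, r^5, r^6, r^7, r^8, r^9, r^10, r^11, r^12, r^13, r^14, r^15}; {e, r^2, r^4, r^6, r^8, r^10, r^12, r^14, s, r^2s, r^4s, r^6s, r^8s, r^10s, r^12s, r^14s}; {e, r^2, r^4, r^6, r^8, r^10, r^12, r^14, rs, r^3s, r^5s, r^7s, r^9s, r^11s, r^13s, r^15s}.
So G has 3 subgroups of order 16.

3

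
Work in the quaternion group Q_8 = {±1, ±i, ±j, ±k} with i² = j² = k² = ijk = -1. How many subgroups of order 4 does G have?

|G| = 8 and 4 | 8, so subgroups of order 4 are possible by Lagrange.
The subgroups of order 4 are: {1, -1, i, -i}; {1, -1, j, -j}; {1, -1, k, -k}.
So G has 3 subgroups of order 4.

3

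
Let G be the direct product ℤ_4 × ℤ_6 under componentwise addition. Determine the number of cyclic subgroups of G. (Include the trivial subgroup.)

12

A cyclic subgroup of order d is generated by each of its φ(d) elements of order d, so the cyclic subgroups of order d number (#elements of order d)/φ(d).
Cyclic subgroups by order — order 1: 1; order 2: 3; order 3: 1; order 4: 2; order 6: 3; order 12: 2.
Total: 12.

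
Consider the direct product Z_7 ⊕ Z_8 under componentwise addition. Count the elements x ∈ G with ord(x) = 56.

24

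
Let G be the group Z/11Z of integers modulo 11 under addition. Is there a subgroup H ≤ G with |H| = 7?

No

7 does not divide |G| = 11, so by Lagrange no subgroup of order 7 exists.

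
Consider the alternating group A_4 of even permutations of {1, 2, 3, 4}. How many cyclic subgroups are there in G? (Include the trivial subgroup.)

8

Each element a generates a cyclic subgroup ⟨a⟩; distinct elements may generate the same one (a cyclic group of order d has φ(d) generators).
Cyclic subgroups by order — order 1: 1; order 2: 3; order 3: 4.
Total: 8.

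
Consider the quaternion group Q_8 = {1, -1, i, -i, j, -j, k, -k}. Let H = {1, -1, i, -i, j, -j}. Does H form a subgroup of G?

|H| = 6 does not divide |G| = 8, so by Lagrange H is not a subgroup.

No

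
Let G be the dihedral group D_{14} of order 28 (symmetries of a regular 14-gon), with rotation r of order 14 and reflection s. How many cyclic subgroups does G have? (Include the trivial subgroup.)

18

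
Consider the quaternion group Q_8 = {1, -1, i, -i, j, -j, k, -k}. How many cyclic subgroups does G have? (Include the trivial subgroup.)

Group the elements of G by the cyclic subgroup they generate; each cyclic subgroup of order d accounts for φ(d) elements.
Cyclic subgroups by order — order 1: 1; order 2: 1; order 4: 3.
Total: 5.

5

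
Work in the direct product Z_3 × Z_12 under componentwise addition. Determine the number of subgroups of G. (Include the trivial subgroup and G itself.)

|G| = 36, so by Lagrange every subgroup order divides 36. Divisors: 1, 2, 3, 4, 6, 9, 12, 18, 36.
Subgroups by order — order 1: 1; order 2: 1; order 3: 4; order 4: 1; order 6: 4; order 9: 1; order 12: 4; order 18: 1; order 36: 1.
Total: 1 + 1 + 4 + 1 + 4 + 1 + 4 + 1 + 1 = 18.

18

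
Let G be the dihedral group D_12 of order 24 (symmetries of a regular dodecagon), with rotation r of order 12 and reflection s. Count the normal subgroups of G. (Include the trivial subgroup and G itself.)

9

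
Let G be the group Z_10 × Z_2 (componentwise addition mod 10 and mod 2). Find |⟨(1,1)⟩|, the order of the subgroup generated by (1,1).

The order of (1,1) in Z_10 × Z_2 is lcm(ord(1) in Z_10, ord(1) in Z_2).
ord(1) = 10 and ord(1) = 2, so |⟨(1,1)⟩| = lcm(10, 2) = 10.

10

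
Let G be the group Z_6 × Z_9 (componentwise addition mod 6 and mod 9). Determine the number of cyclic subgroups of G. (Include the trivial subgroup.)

16

A cyclic subgroup of order d is generated by each of its φ(d) elements of order d, so the cyclic subgroups of order d number (#elements of order d)/φ(d).
Cyclic subgroups by order — order 1: 1; order 2: 1; order 3: 4; order 6: 4; order 9: 3; order 18: 3.
Total: 16.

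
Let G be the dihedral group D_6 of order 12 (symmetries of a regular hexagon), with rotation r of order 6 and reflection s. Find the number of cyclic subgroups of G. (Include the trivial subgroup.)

A cyclic subgroup of order d is generated by each of its φ(d) elements of order d, so the cyclic subgroups of order d number (#elements of order d)/φ(d).
Cyclic subgroups by order — order 1: 1; order 2: 7; order 3: 1; order 6: 1.
Total: 10.

10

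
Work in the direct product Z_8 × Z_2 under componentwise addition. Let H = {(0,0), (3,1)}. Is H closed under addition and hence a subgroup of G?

(3,1) ∈ H but its inverse (5,1) ∉ H, so H is not a subgroup.

No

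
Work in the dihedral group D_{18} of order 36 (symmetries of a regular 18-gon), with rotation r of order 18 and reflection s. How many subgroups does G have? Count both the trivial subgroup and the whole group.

45

|G| = 36, so by Lagrange every subgroup order divides 36. Divisors: 1, 2, 3, 4, 6, 9, 12, 18, 36.
Subgroups by order — order 1: 1; order 2: 19; order 3: 1; order 4: 9; order 6: 7; order 9: 1; order 12: 3; order 18: 3; order 36: 1.
Total: 1 + 19 + 1 + 9 + 7 + 1 + 3 + 3 + 1 = 45.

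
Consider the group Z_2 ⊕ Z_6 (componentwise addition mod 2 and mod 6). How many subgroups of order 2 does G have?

3

|G| = 12 and 2 | 12, so subgroups of order 2 are possible by Lagrange.
The subgroups of order 2 are: {(0,0), (0,3)}; {(0,0), (1,0)}; {(0,0), (1,3)}.
So G has 3 subgroups of order 2.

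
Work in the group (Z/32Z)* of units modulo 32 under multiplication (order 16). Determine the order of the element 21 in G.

8

Compute successive powers of 21 mod 32: 21, 25, 13, 17, 5, 9, 29, 1; 21^8 ≡ 1 (mod 32).
So |⟨21⟩| = 8.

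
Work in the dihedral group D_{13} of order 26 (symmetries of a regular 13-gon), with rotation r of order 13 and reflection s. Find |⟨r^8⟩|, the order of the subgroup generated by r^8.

13

Computing powers of r^8: the smallest k with (r^8)^k = e is k = 13.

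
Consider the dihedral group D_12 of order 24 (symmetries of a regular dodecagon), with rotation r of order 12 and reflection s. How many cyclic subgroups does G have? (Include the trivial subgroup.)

Each element a generates a cyclic subgroup ⟨a⟩; distinct elements may generate the same one (a cyclic group of order d has φ(d) generators).
Cyclic subgroups by order — order 1: 1; order 2: 13; order 3: 1; order 4: 1; order 6: 1; order 12: 1.
Total: 18.

18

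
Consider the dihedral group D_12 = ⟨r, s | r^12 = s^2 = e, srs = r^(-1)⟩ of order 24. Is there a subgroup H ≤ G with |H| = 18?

No

18 does not divide |G| = 24, so by Lagrange no subgroup of order 18 exists.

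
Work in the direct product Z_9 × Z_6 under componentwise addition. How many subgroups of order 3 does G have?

4

|G| = 54 and 3 | 54, so subgroups of order 3 are possible by Lagrange.
The subgroups of order 3 are: {(0,0), (0,2), (0,4)}; {(0,0), (3,0), (6,0)}; {(0,0), (3,2), (6,4)}; {(0,0), (3,4), (6,2)}.
So G has 4 subgroups of order 3.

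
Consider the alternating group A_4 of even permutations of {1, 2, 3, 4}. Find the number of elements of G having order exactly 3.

The elements of order 3 are: (2 3 4), (2 4 3), (1 2 3), (1 2 4), (1 3 2), (1 3 4), (1 4 2), (1 4 3).
That's 8.

8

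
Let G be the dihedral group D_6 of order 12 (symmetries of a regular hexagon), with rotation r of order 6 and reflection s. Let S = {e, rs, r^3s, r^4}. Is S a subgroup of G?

r^4 ∈ S but its inverse r^2 ∉ S, so S is not a subgroup.

No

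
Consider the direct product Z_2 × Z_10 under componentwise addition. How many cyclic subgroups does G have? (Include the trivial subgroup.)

8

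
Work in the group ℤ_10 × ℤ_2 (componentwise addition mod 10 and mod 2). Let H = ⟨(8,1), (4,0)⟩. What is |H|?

|⟨(8,1)⟩| = 10 and |⟨(4,0)⟩| = 5, so |H| is a multiple of lcm(10, 5) = 10 and divides |G| = 20.
Closing under the operation: H = {(0,0), (0,1), (2,0), (2,1), (4,0), (4,1), (6,0), (6,1), (8,0), (8,1)}, so |H| = 10.

10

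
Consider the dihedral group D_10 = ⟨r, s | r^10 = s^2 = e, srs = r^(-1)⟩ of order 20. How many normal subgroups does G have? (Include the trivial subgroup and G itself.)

7

G has 22 subgroups. Checking conjugation-invariance by order — order 1: 1/1 normal; order 2: 1/11 normal; order 4: 0/5 normal; order 5: 1/1 normal; order 10: 3/3 normal; order 20: 1/1 normal.
Total normal subgroups: 7.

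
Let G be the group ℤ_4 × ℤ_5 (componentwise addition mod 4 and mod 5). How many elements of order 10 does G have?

An element (a,b) has order lcm(ord(a), ord(b)); count pairs with lcm equal to 10.
Enumerating gives 4 such elements.

4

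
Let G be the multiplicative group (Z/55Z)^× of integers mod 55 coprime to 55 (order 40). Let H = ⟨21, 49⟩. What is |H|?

20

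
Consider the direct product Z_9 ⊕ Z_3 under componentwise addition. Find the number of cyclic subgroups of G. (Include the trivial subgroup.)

Group the elements of G by the cyclic subgroup they generate; each cyclic subgroup of order d accounts for φ(d) elements.
Cyclic subgroups by order — order 1: 1; order 3: 4; order 9: 3.
Total: 8.

8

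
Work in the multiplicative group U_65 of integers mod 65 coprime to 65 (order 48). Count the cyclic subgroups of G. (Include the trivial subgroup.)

A cyclic subgroup of order d is generated by each of its φ(d) elements of order d, so the cyclic subgroups of order d number (#elements of order d)/φ(d).
Cyclic subgroups by order — order 1: 1; order 2: 3; order 3: 1; order 4: 6; order 6: 3; order 12: 6.
Total: 20.

20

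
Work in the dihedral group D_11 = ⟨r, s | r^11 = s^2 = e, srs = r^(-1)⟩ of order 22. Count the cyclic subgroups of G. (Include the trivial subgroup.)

13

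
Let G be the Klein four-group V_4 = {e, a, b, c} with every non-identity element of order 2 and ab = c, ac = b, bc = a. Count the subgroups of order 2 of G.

3

|G| = 4 and 2 | 4, so subgroups of order 2 are possible by Lagrange.
The subgroups of order 2 are: {e, a}; {e, b}; {e, c}.
So G has 3 subgroups of order 2.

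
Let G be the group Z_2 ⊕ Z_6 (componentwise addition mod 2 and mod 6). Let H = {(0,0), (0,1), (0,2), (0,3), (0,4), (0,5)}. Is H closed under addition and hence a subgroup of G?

Yes

|H| = 6 divides |G| = 12, consistent with Lagrange.
H contains the identity, every element's inverse is in H, and H is closed under +: it is a subgroup.
In fact H = ⟨(0,1)⟩.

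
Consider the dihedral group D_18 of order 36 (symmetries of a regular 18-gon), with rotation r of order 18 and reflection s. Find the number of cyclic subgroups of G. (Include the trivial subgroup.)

A cyclic subgroup of order d is generated by each of its φ(d) elements of order d, so the cyclic subgroups of order d number (#elements of order d)/φ(d).
Cyclic subgroups by order — order 1: 1; order 2: 19; order 3: 1; order 6: 1; order 9: 1; order 18: 1.
Total: 24.

24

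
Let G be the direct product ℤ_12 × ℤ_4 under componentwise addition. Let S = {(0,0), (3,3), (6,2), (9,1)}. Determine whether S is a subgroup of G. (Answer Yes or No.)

|S| = 4 divides |G| = 48, consistent with Lagrange.
S contains the identity, every element's inverse is in S, and S is closed under +: it is a subgroup.
In fact S = ⟨(9,1)⟩.

Yes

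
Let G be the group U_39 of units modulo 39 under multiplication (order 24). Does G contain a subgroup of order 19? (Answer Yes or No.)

No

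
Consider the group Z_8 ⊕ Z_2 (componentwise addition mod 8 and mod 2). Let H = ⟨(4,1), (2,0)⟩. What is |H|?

|⟨(4,1)⟩| = 2 and |⟨(2,0)⟩| = 4, so |H| is a multiple of lcm(2, 4) = 4 and divides |G| = 16.
Closing under the operation: H = {(0,0), (0,1), (2,0), (2,1), (4,0), (4,1), (6,0), (6,1)}, so |H| = 8.

8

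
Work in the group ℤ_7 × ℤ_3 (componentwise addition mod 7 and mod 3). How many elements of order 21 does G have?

An element (a,b) has order lcm(ord(a), ord(b)); count pairs with lcm equal to 21.
Enumerating gives 12 such elements.

12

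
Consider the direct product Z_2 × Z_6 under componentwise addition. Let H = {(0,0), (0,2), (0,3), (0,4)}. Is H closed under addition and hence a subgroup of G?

No

Closure fails: (0,2) + (0,3) = (0,5) ∉ H. So H is not a subgroup.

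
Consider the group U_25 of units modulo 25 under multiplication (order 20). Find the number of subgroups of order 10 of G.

1

|G| = 20 and 10 | 20, so subgroups of order 10 are possible by Lagrange.
The subgroups of order 10 are: {1, 4, 6, 9, 11, 14, 16, 19, 21, 24}.
So G has 1 subgroup of order 10.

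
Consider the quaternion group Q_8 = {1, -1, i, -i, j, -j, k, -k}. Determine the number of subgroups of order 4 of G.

3

|G| = 8 and 4 | 8, so subgroups of order 4 are possible by Lagrange.
The subgroups of order 4 are: {1, -1, i, -i}; {1, -1, j, -j}; {1, -1, k, -k}.
So G has 3 subgroups of order 4.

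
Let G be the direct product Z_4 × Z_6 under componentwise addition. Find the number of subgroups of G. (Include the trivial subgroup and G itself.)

16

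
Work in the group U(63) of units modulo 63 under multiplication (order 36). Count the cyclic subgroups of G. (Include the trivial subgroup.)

20

Each element a generates a cyclic subgroup ⟨a⟩; distinct elements may generate the same one (a cyclic group of order d has φ(d) generators).
Cyclic subgroups by order — order 1: 1; order 2: 3; order 3: 4; order 6: 12.
Total: 20.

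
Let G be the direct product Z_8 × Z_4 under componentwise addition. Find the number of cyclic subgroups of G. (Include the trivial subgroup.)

Group the elements of G by the cyclic subgroup they generate; each cyclic subgroup of order d accounts for φ(d) elements.
Cyclic subgroups by order — order 1: 1; order 2: 3; order 4: 6; order 8: 4.
Total: 14.

14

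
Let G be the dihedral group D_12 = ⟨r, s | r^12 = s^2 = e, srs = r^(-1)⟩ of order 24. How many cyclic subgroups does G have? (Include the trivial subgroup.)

18

Group the elements of G by the cyclic subgroup they generate; each cyclic subgroup of order d accounts for φ(d) elements.
Cyclic subgroups by order — order 1: 1; order 2: 13; order 3: 1; order 4: 1; order 6: 1; order 12: 1.
Total: 18.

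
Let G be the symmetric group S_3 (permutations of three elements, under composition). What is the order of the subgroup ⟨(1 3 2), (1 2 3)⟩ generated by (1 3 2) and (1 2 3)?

|⟨(1 3 2)⟩| = 3 and |⟨(1 2 3)⟩| = 3, so |H| is a multiple of lcm(3, 3) = 3 and divides |G| = 6.
Closing under the operation: H = {e, (1 2 3), (1 3 2)}, so |H| = 3.

3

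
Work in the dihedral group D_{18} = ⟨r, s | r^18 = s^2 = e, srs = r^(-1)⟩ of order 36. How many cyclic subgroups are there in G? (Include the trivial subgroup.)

A cyclic subgroup of order d is generated by each of its φ(d) elements of order d, so the cyclic subgroups of order d number (#elements of order d)/φ(d).
Cyclic subgroups by order — order 1: 1; order 2: 19; order 3: 1; order 6: 1; order 9: 1; order 18: 1.
Total: 24.

24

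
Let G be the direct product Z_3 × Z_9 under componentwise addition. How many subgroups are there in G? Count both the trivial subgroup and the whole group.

|G| = 27, so by Lagrange every subgroup order divides 27. Divisors: 1, 3, 9, 27.
Subgroups by order — order 1: 1; order 3: 4; order 9: 4; order 27: 1.
Total: 1 + 4 + 4 + 1 = 10.

10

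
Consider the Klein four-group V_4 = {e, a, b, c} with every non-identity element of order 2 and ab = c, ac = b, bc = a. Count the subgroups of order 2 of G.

3

|G| = 4 and 2 | 4, so subgroups of order 2 are possible by Lagrange.
The subgroups of order 2 are: {e, a}; {e, b}; {e, c}.
So G has 3 subgroups of order 2.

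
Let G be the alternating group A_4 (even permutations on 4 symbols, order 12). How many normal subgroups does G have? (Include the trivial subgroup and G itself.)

3

G has 10 subgroups. Checking conjugation-invariance by order — order 1: 1/1 normal; order 2: 0/3 normal; order 3: 0/4 normal; order 4: 1/1 normal; order 12: 1/1 normal.
Total normal subgroups: 3.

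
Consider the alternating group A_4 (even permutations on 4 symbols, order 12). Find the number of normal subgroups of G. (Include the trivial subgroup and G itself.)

3

G has 10 subgroups. Checking conjugation-invariance by order — order 1: 1/1 normal; order 2: 0/3 normal; order 3: 0/4 normal; order 4: 1/1 normal; order 12: 1/1 normal.
Total normal subgroups: 3.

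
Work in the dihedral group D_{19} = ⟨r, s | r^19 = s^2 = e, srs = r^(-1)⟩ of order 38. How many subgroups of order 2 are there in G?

19

|G| = 38 and 2 | 38, so subgroups of order 2 are possible by Lagrange.
The subgroups of order 2 are: {e, r^10s}; {e, r^11s}; {e, r^12s}; {e, r^13s}; … (19 in all).
So G has 19 subgroups of order 2.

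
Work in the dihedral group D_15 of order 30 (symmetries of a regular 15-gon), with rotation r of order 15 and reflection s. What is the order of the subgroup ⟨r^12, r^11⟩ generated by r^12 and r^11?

15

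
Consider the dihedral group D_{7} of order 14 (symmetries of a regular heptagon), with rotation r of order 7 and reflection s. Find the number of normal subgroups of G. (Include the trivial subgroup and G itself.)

3

G has 10 subgroups. Checking conjugation-invariance by order — order 1: 1/1 normal; order 2: 0/7 normal; order 7: 1/1 normal; order 14: 1/1 normal.
Total normal subgroups: 3.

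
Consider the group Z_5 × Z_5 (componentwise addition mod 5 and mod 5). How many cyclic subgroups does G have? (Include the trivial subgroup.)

7

Each element a generates a cyclic subgroup ⟨a⟩; distinct elements may generate the same one (a cyclic group of order d has φ(d) generators).
Cyclic subgroups by order — order 1: 1; order 5: 6.
Total: 7.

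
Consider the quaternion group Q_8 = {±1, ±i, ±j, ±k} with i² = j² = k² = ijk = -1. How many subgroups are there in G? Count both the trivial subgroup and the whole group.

6

|G| = 8, so by Lagrange every subgroup order divides 8. Divisors: 1, 2, 4, 8.
Subgroups by order — order 1: 1; order 2: 1; order 4: 3; order 8: 1.
Total: 1 + 1 + 3 + 1 = 6.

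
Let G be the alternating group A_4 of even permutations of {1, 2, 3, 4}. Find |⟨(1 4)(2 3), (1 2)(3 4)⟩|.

4

|⟨(1 4)(2 3)⟩| = 2 and |⟨(1 2)(3 4)⟩| = 2, so |H| is a multiple of lcm(2, 2) = 2 and divides |G| = 12.
Closing under the operation: H = {e, (1 2)(3 4), (1 3)(2 4), (1 4)(2 3)}, so |H| = 4.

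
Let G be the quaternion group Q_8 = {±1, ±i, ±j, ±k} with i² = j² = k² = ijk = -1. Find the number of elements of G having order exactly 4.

The elements of order 4 are: i, -i, j, -j, k, -k.
That's 6.

6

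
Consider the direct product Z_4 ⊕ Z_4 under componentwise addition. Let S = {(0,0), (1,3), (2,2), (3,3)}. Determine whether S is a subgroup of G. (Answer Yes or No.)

(3,3) ∈ S but its inverse (1,1) ∉ S, so S is not a subgroup.

No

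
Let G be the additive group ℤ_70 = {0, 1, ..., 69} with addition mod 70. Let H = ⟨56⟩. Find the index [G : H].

|⟨56⟩| = 5 and |G| = 70.
By Lagrange, [G : H] = |G|/|H| = 70/5 = 14.

14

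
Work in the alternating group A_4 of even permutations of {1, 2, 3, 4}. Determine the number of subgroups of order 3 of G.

4

|G| = 12 and 3 | 12, so subgroups of order 3 are possible by Lagrange.
The subgroups of order 3 are: {e, (1 2 3), (1 3 2)}; {e, (1 2 4), (1 4 2)}; {e, (1 3 4), (1 4 3)}; {e, (2 3 4), (2 4 3)}.
So G has 4 subgroups of order 3.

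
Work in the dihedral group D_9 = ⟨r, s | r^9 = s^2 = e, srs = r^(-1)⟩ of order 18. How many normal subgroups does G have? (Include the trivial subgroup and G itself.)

G has 16 subgroups. Checking conjugation-invariance by order — order 1: 1/1 normal; order 2: 0/9 normal; order 3: 1/1 normal; order 6: 0/3 normal; order 9: 1/1 normal; order 18: 1/1 normal.
Total normal subgroups: 4.

4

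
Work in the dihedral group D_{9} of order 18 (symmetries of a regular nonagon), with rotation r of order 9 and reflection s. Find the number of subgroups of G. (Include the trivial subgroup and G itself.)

16

|G| = 18, so by Lagrange every subgroup order divides 18. Divisors: 1, 2, 3, 6, 9, 18.
Subgroups by order — order 1: 1; order 2: 9; order 3: 1; order 6: 3; order 9: 1; order 18: 1.
Total: 1 + 9 + 1 + 3 + 1 + 1 = 16.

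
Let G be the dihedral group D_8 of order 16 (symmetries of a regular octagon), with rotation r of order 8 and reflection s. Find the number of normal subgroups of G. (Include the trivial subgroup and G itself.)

G has 19 subgroups. Checking conjugation-invariance by order — order 1: 1/1 normal; order 2: 1/9 normal; order 4: 1/5 normal; order 8: 3/3 normal; order 16: 1/1 normal.
Total normal subgroups: 7.

7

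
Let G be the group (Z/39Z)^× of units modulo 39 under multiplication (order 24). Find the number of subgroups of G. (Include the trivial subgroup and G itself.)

16

|G| = 24, so by Lagrange every subgroup order divides 24. Divisors: 1, 2, 3, 4, 6, 8, 12, 24.
Subgroups by order — order 1: 1; order 2: 3; order 3: 1; order 4: 3; order 6: 3; order 8: 1; order 12: 3; order 24: 1.
Total: 1 + 3 + 1 + 3 + 3 + 1 + 3 + 1 = 16.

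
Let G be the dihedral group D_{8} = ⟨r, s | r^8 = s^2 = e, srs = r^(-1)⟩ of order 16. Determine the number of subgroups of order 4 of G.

5

|G| = 16 and 4 | 16, so subgroups of order 4 are possible by Lagrange.
The subgroups of order 4 are: {e, r^2, r^4, r^6}; {e, r^4, r^2s, r^6s}; {e, r^4, r^3s, r^7s}; {e, r^4, s, r^4s}; … (5 in all).
So G has 5 subgroups of order 4.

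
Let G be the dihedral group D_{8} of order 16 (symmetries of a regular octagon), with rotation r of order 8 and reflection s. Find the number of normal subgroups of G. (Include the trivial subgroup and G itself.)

7

G has 19 subgroups. Checking conjugation-invariance by order — order 1: 1/1 normal; order 2: 1/9 normal; order 4: 1/5 normal; order 8: 3/3 normal; order 16: 1/1 normal.
Total normal subgroups: 7.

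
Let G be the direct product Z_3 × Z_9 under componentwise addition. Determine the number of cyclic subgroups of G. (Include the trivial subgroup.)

Each element a generates a cyclic subgroup ⟨a⟩; distinct elements may generate the same one (a cyclic group of order d has φ(d) generators).
Cyclic subgroups by order — order 1: 1; order 3: 4; order 9: 3.
Total: 8.

8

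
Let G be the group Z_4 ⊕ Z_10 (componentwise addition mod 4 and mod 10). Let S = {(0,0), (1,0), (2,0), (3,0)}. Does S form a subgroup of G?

Yes

|S| = 4 divides |G| = 40, consistent with Lagrange.
S contains the identity, every element's inverse is in S, and S is closed under +: it is a subgroup.
In fact S = ⟨(1,0)⟩.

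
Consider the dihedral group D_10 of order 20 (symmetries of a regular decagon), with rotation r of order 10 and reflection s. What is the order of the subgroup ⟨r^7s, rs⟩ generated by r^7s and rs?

|⟨r^7s⟩| = 2 and |⟨rs⟩| = 2, so |H| is a multiple of lcm(2, 2) = 2 and divides |G| = 20.
Closing under the operation: H = {e, r^2, r^4, r^6, r^8, rs, r^3s, r^5s, r^7s, r^9s}, so |H| = 10.

10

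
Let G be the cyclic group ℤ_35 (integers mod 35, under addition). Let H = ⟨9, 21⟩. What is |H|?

35

|⟨9⟩| = 35 and |⟨21⟩| = 5, so |H| is a multiple of lcm(35, 5) = 35 and divides |G| = 35.
Closing {9, 21} under the group operation gives all of G, so |H| = 35.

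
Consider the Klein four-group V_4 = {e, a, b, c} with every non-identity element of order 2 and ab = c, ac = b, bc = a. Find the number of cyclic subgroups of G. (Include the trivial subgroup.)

4

Each element a generates a cyclic subgroup ⟨a⟩; distinct elements may generate the same one (a cyclic group of order d has φ(d) generators).
Cyclic subgroups by order — order 1: 1; order 2: 3.
Total: 4.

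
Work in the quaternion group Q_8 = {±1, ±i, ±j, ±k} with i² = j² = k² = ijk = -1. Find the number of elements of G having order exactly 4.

6

The elements of order 4 are: i, -i, j, -j, k, -k.
That's 6.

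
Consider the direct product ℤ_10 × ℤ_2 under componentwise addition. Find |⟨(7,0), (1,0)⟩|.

10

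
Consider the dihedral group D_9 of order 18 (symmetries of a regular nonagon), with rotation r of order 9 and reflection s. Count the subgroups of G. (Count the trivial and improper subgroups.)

16

|G| = 18, so by Lagrange every subgroup order divides 18. Divisors: 1, 2, 3, 6, 9, 18.
Subgroups by order — order 1: 1; order 2: 9; order 3: 1; order 6: 3; order 9: 1; order 18: 1.
Total: 1 + 9 + 1 + 3 + 1 + 1 = 16.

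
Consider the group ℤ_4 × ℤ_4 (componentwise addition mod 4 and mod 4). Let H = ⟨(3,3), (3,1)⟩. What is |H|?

|⟨(3,3)⟩| = 4 and |⟨(3,1)⟩| = 4, so |H| is a multiple of lcm(4, 4) = 4 and divides |G| = 16.
Closing under the operation: H = {(0,0), (0,2), (1,1), (1,3), (2,0), (2,2), (3,1), (3,3)}, so |H| = 8.

8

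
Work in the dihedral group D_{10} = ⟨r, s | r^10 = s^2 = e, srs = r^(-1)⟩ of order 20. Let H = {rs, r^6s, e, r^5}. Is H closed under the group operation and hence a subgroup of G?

Yes

|H| = 4 divides |G| = 20, consistent with Lagrange.
H contains the identity, every element's inverse is in H, and H is closed under ·: it is a subgroup.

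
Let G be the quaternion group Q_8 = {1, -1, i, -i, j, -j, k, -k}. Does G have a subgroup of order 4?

Yes

4 | 8. A subgroup of order 4 is {1, -1, i, -i}.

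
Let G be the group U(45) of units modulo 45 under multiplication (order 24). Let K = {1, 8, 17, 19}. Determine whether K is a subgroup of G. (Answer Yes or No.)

|K| = 4 divides |G| = 24, consistent with Lagrange.
K contains the identity, every element's inverse is in K, and K is closed under ·: it is a subgroup.
In fact K = ⟨8⟩.

Yes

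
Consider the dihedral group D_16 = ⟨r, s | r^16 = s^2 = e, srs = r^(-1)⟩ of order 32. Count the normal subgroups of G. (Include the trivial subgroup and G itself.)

8

G has 36 subgroups. Checking conjugation-invariance by order — order 1: 1/1 normal; order 2: 1/17 normal; order 4: 1/9 normal; order 8: 1/5 normal; order 16: 3/3 normal; order 32: 1/1 normal.
Total normal subgroups: 8.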